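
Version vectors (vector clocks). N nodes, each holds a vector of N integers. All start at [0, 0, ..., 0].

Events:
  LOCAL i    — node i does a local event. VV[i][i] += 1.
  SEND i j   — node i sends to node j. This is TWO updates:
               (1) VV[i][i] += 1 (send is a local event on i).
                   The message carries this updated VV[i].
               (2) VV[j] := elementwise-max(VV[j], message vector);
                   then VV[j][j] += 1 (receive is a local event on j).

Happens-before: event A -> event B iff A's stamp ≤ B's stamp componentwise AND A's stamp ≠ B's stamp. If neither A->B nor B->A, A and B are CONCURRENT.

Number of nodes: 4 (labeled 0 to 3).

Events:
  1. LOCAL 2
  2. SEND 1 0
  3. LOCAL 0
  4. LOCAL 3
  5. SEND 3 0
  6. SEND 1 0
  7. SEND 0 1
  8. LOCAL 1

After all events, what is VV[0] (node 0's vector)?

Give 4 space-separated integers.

Initial: VV[0]=[0, 0, 0, 0]
Initial: VV[1]=[0, 0, 0, 0]
Initial: VV[2]=[0, 0, 0, 0]
Initial: VV[3]=[0, 0, 0, 0]
Event 1: LOCAL 2: VV[2][2]++ -> VV[2]=[0, 0, 1, 0]
Event 2: SEND 1->0: VV[1][1]++ -> VV[1]=[0, 1, 0, 0], msg_vec=[0, 1, 0, 0]; VV[0]=max(VV[0],msg_vec) then VV[0][0]++ -> VV[0]=[1, 1, 0, 0]
Event 3: LOCAL 0: VV[0][0]++ -> VV[0]=[2, 1, 0, 0]
Event 4: LOCAL 3: VV[3][3]++ -> VV[3]=[0, 0, 0, 1]
Event 5: SEND 3->0: VV[3][3]++ -> VV[3]=[0, 0, 0, 2], msg_vec=[0, 0, 0, 2]; VV[0]=max(VV[0],msg_vec) then VV[0][0]++ -> VV[0]=[3, 1, 0, 2]
Event 6: SEND 1->0: VV[1][1]++ -> VV[1]=[0, 2, 0, 0], msg_vec=[0, 2, 0, 0]; VV[0]=max(VV[0],msg_vec) then VV[0][0]++ -> VV[0]=[4, 2, 0, 2]
Event 7: SEND 0->1: VV[0][0]++ -> VV[0]=[5, 2, 0, 2], msg_vec=[5, 2, 0, 2]; VV[1]=max(VV[1],msg_vec) then VV[1][1]++ -> VV[1]=[5, 3, 0, 2]
Event 8: LOCAL 1: VV[1][1]++ -> VV[1]=[5, 4, 0, 2]
Final vectors: VV[0]=[5, 2, 0, 2]; VV[1]=[5, 4, 0, 2]; VV[2]=[0, 0, 1, 0]; VV[3]=[0, 0, 0, 2]

Answer: 5 2 0 2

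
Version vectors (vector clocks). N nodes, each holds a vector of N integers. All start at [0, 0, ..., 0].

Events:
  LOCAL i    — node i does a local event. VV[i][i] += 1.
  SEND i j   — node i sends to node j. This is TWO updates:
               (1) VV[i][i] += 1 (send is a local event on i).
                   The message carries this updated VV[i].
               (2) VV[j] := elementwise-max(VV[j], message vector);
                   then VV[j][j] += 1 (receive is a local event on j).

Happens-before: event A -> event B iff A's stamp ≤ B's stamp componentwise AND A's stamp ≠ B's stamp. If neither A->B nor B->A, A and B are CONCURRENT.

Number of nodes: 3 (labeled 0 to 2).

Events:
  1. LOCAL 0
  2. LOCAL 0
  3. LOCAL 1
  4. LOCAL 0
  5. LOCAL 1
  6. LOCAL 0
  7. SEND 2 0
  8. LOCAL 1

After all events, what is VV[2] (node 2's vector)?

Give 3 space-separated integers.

Initial: VV[0]=[0, 0, 0]
Initial: VV[1]=[0, 0, 0]
Initial: VV[2]=[0, 0, 0]
Event 1: LOCAL 0: VV[0][0]++ -> VV[0]=[1, 0, 0]
Event 2: LOCAL 0: VV[0][0]++ -> VV[0]=[2, 0, 0]
Event 3: LOCAL 1: VV[1][1]++ -> VV[1]=[0, 1, 0]
Event 4: LOCAL 0: VV[0][0]++ -> VV[0]=[3, 0, 0]
Event 5: LOCAL 1: VV[1][1]++ -> VV[1]=[0, 2, 0]
Event 6: LOCAL 0: VV[0][0]++ -> VV[0]=[4, 0, 0]
Event 7: SEND 2->0: VV[2][2]++ -> VV[2]=[0, 0, 1], msg_vec=[0, 0, 1]; VV[0]=max(VV[0],msg_vec) then VV[0][0]++ -> VV[0]=[5, 0, 1]
Event 8: LOCAL 1: VV[1][1]++ -> VV[1]=[0, 3, 0]
Final vectors: VV[0]=[5, 0, 1]; VV[1]=[0, 3, 0]; VV[2]=[0, 0, 1]

Answer: 0 0 1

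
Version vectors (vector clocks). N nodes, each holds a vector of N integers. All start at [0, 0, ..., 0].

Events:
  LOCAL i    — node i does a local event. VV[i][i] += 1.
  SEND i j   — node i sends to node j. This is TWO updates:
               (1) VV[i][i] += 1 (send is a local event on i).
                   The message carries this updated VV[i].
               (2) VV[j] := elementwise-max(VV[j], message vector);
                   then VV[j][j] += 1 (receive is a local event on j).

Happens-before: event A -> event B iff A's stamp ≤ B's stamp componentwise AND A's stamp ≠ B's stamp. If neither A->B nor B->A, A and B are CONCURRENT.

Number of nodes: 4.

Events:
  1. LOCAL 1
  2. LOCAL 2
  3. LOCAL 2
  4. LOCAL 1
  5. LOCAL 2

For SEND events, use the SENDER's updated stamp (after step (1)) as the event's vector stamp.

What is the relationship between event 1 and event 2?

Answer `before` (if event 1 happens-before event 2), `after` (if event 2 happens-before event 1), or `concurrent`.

Answer: concurrent

Derivation:
Initial: VV[0]=[0, 0, 0, 0]
Initial: VV[1]=[0, 0, 0, 0]
Initial: VV[2]=[0, 0, 0, 0]
Initial: VV[3]=[0, 0, 0, 0]
Event 1: LOCAL 1: VV[1][1]++ -> VV[1]=[0, 1, 0, 0]
Event 2: LOCAL 2: VV[2][2]++ -> VV[2]=[0, 0, 1, 0]
Event 3: LOCAL 2: VV[2][2]++ -> VV[2]=[0, 0, 2, 0]
Event 4: LOCAL 1: VV[1][1]++ -> VV[1]=[0, 2, 0, 0]
Event 5: LOCAL 2: VV[2][2]++ -> VV[2]=[0, 0, 3, 0]
Event 1 stamp: [0, 1, 0, 0]
Event 2 stamp: [0, 0, 1, 0]
[0, 1, 0, 0] <= [0, 0, 1, 0]? False
[0, 0, 1, 0] <= [0, 1, 0, 0]? False
Relation: concurrent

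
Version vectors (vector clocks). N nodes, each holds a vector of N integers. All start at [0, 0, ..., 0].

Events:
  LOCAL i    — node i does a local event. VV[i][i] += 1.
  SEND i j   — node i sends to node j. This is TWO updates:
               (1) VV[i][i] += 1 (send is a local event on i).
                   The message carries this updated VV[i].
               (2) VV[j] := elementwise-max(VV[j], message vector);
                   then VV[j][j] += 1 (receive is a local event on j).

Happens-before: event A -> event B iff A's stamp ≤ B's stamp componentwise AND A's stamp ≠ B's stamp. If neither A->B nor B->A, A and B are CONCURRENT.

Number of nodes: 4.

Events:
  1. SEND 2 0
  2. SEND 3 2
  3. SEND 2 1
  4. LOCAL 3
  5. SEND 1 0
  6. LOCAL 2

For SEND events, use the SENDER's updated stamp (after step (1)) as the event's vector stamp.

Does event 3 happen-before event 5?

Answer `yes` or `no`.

Initial: VV[0]=[0, 0, 0, 0]
Initial: VV[1]=[0, 0, 0, 0]
Initial: VV[2]=[0, 0, 0, 0]
Initial: VV[3]=[0, 0, 0, 0]
Event 1: SEND 2->0: VV[2][2]++ -> VV[2]=[0, 0, 1, 0], msg_vec=[0, 0, 1, 0]; VV[0]=max(VV[0],msg_vec) then VV[0][0]++ -> VV[0]=[1, 0, 1, 0]
Event 2: SEND 3->2: VV[3][3]++ -> VV[3]=[0, 0, 0, 1], msg_vec=[0, 0, 0, 1]; VV[2]=max(VV[2],msg_vec) then VV[2][2]++ -> VV[2]=[0, 0, 2, 1]
Event 3: SEND 2->1: VV[2][2]++ -> VV[2]=[0, 0, 3, 1], msg_vec=[0, 0, 3, 1]; VV[1]=max(VV[1],msg_vec) then VV[1][1]++ -> VV[1]=[0, 1, 3, 1]
Event 4: LOCAL 3: VV[3][3]++ -> VV[3]=[0, 0, 0, 2]
Event 5: SEND 1->0: VV[1][1]++ -> VV[1]=[0, 2, 3, 1], msg_vec=[0, 2, 3, 1]; VV[0]=max(VV[0],msg_vec) then VV[0][0]++ -> VV[0]=[2, 2, 3, 1]
Event 6: LOCAL 2: VV[2][2]++ -> VV[2]=[0, 0, 4, 1]
Event 3 stamp: [0, 0, 3, 1]
Event 5 stamp: [0, 2, 3, 1]
[0, 0, 3, 1] <= [0, 2, 3, 1]? True. Equal? False. Happens-before: True

Answer: yes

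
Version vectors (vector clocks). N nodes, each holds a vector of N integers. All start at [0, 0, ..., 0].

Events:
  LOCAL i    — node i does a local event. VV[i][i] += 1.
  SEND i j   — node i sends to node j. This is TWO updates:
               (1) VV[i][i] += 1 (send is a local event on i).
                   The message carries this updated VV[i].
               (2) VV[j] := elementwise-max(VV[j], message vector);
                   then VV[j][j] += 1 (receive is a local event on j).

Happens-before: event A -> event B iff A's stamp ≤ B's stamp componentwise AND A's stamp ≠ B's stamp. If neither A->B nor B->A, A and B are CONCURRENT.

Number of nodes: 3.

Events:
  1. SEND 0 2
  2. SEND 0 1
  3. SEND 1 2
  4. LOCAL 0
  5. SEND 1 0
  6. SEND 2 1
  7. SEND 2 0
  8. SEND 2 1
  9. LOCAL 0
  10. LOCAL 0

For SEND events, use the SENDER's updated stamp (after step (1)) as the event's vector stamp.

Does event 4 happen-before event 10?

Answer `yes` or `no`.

Answer: yes

Derivation:
Initial: VV[0]=[0, 0, 0]
Initial: VV[1]=[0, 0, 0]
Initial: VV[2]=[0, 0, 0]
Event 1: SEND 0->2: VV[0][0]++ -> VV[0]=[1, 0, 0], msg_vec=[1, 0, 0]; VV[2]=max(VV[2],msg_vec) then VV[2][2]++ -> VV[2]=[1, 0, 1]
Event 2: SEND 0->1: VV[0][0]++ -> VV[0]=[2, 0, 0], msg_vec=[2, 0, 0]; VV[1]=max(VV[1],msg_vec) then VV[1][1]++ -> VV[1]=[2, 1, 0]
Event 3: SEND 1->2: VV[1][1]++ -> VV[1]=[2, 2, 0], msg_vec=[2, 2, 0]; VV[2]=max(VV[2],msg_vec) then VV[2][2]++ -> VV[2]=[2, 2, 2]
Event 4: LOCAL 0: VV[0][0]++ -> VV[0]=[3, 0, 0]
Event 5: SEND 1->0: VV[1][1]++ -> VV[1]=[2, 3, 0], msg_vec=[2, 3, 0]; VV[0]=max(VV[0],msg_vec) then VV[0][0]++ -> VV[0]=[4, 3, 0]
Event 6: SEND 2->1: VV[2][2]++ -> VV[2]=[2, 2, 3], msg_vec=[2, 2, 3]; VV[1]=max(VV[1],msg_vec) then VV[1][1]++ -> VV[1]=[2, 4, 3]
Event 7: SEND 2->0: VV[2][2]++ -> VV[2]=[2, 2, 4], msg_vec=[2, 2, 4]; VV[0]=max(VV[0],msg_vec) then VV[0][0]++ -> VV[0]=[5, 3, 4]
Event 8: SEND 2->1: VV[2][2]++ -> VV[2]=[2, 2, 5], msg_vec=[2, 2, 5]; VV[1]=max(VV[1],msg_vec) then VV[1][1]++ -> VV[1]=[2, 5, 5]
Event 9: LOCAL 0: VV[0][0]++ -> VV[0]=[6, 3, 4]
Event 10: LOCAL 0: VV[0][0]++ -> VV[0]=[7, 3, 4]
Event 4 stamp: [3, 0, 0]
Event 10 stamp: [7, 3, 4]
[3, 0, 0] <= [7, 3, 4]? True. Equal? False. Happens-before: True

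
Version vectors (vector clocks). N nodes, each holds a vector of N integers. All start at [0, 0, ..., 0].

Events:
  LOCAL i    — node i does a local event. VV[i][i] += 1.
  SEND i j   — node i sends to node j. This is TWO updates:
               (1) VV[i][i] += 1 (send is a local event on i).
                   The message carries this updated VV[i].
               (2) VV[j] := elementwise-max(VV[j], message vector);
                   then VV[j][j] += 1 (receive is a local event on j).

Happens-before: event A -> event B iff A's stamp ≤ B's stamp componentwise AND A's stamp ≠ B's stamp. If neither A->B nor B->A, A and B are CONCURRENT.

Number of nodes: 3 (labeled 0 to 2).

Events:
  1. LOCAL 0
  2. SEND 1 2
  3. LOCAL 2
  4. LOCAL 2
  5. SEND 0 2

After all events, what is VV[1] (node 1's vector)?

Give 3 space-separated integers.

Answer: 0 1 0

Derivation:
Initial: VV[0]=[0, 0, 0]
Initial: VV[1]=[0, 0, 0]
Initial: VV[2]=[0, 0, 0]
Event 1: LOCAL 0: VV[0][0]++ -> VV[0]=[1, 0, 0]
Event 2: SEND 1->2: VV[1][1]++ -> VV[1]=[0, 1, 0], msg_vec=[0, 1, 0]; VV[2]=max(VV[2],msg_vec) then VV[2][2]++ -> VV[2]=[0, 1, 1]
Event 3: LOCAL 2: VV[2][2]++ -> VV[2]=[0, 1, 2]
Event 4: LOCAL 2: VV[2][2]++ -> VV[2]=[0, 1, 3]
Event 5: SEND 0->2: VV[0][0]++ -> VV[0]=[2, 0, 0], msg_vec=[2, 0, 0]; VV[2]=max(VV[2],msg_vec) then VV[2][2]++ -> VV[2]=[2, 1, 4]
Final vectors: VV[0]=[2, 0, 0]; VV[1]=[0, 1, 0]; VV[2]=[2, 1, 4]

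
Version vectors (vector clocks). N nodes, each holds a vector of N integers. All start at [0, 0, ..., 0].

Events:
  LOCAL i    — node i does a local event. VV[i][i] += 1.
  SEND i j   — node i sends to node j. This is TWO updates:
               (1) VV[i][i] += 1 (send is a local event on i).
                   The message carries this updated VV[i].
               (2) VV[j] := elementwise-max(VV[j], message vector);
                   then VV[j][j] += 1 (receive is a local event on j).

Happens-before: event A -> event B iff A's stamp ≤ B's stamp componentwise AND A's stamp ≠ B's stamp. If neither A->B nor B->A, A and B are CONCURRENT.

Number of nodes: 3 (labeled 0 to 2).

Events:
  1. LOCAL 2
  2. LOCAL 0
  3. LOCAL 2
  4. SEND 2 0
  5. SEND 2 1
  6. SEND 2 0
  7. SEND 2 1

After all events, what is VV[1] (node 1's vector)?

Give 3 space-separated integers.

Answer: 0 2 6

Derivation:
Initial: VV[0]=[0, 0, 0]
Initial: VV[1]=[0, 0, 0]
Initial: VV[2]=[0, 0, 0]
Event 1: LOCAL 2: VV[2][2]++ -> VV[2]=[0, 0, 1]
Event 2: LOCAL 0: VV[0][0]++ -> VV[0]=[1, 0, 0]
Event 3: LOCAL 2: VV[2][2]++ -> VV[2]=[0, 0, 2]
Event 4: SEND 2->0: VV[2][2]++ -> VV[2]=[0, 0, 3], msg_vec=[0, 0, 3]; VV[0]=max(VV[0],msg_vec) then VV[0][0]++ -> VV[0]=[2, 0, 3]
Event 5: SEND 2->1: VV[2][2]++ -> VV[2]=[0, 0, 4], msg_vec=[0, 0, 4]; VV[1]=max(VV[1],msg_vec) then VV[1][1]++ -> VV[1]=[0, 1, 4]
Event 6: SEND 2->0: VV[2][2]++ -> VV[2]=[0, 0, 5], msg_vec=[0, 0, 5]; VV[0]=max(VV[0],msg_vec) then VV[0][0]++ -> VV[0]=[3, 0, 5]
Event 7: SEND 2->1: VV[2][2]++ -> VV[2]=[0, 0, 6], msg_vec=[0, 0, 6]; VV[1]=max(VV[1],msg_vec) then VV[1][1]++ -> VV[1]=[0, 2, 6]
Final vectors: VV[0]=[3, 0, 5]; VV[1]=[0, 2, 6]; VV[2]=[0, 0, 6]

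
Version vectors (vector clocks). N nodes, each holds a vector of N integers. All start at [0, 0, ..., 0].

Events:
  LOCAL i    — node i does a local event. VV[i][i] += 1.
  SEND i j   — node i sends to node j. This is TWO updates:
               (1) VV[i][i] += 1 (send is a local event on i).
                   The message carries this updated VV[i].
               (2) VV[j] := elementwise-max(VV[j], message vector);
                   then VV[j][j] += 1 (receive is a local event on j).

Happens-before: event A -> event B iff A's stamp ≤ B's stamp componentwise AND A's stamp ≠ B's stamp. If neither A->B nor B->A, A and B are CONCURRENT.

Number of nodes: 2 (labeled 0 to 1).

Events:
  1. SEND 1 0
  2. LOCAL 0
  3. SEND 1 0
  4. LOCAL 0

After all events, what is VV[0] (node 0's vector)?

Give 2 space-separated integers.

Initial: VV[0]=[0, 0]
Initial: VV[1]=[0, 0]
Event 1: SEND 1->0: VV[1][1]++ -> VV[1]=[0, 1], msg_vec=[0, 1]; VV[0]=max(VV[0],msg_vec) then VV[0][0]++ -> VV[0]=[1, 1]
Event 2: LOCAL 0: VV[0][0]++ -> VV[0]=[2, 1]
Event 3: SEND 1->0: VV[1][1]++ -> VV[1]=[0, 2], msg_vec=[0, 2]; VV[0]=max(VV[0],msg_vec) then VV[0][0]++ -> VV[0]=[3, 2]
Event 4: LOCAL 0: VV[0][0]++ -> VV[0]=[4, 2]
Final vectors: VV[0]=[4, 2]; VV[1]=[0, 2]

Answer: 4 2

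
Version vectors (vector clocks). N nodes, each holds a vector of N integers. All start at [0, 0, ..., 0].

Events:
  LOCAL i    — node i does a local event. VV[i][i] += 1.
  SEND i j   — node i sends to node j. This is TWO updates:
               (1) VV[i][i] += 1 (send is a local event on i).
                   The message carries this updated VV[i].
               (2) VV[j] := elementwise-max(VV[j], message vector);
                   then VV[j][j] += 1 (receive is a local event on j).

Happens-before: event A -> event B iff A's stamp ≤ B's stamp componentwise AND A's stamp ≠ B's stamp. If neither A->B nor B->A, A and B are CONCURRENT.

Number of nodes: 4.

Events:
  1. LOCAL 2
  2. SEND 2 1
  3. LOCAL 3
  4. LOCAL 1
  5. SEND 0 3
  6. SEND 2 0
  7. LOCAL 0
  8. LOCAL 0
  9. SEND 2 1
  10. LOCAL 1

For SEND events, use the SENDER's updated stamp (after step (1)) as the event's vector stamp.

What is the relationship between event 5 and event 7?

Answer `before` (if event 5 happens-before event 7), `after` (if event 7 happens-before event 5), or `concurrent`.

Answer: before

Derivation:
Initial: VV[0]=[0, 0, 0, 0]
Initial: VV[1]=[0, 0, 0, 0]
Initial: VV[2]=[0, 0, 0, 0]
Initial: VV[3]=[0, 0, 0, 0]
Event 1: LOCAL 2: VV[2][2]++ -> VV[2]=[0, 0, 1, 0]
Event 2: SEND 2->1: VV[2][2]++ -> VV[2]=[0, 0, 2, 0], msg_vec=[0, 0, 2, 0]; VV[1]=max(VV[1],msg_vec) then VV[1][1]++ -> VV[1]=[0, 1, 2, 0]
Event 3: LOCAL 3: VV[3][3]++ -> VV[3]=[0, 0, 0, 1]
Event 4: LOCAL 1: VV[1][1]++ -> VV[1]=[0, 2, 2, 0]
Event 5: SEND 0->3: VV[0][0]++ -> VV[0]=[1, 0, 0, 0], msg_vec=[1, 0, 0, 0]; VV[3]=max(VV[3],msg_vec) then VV[3][3]++ -> VV[3]=[1, 0, 0, 2]
Event 6: SEND 2->0: VV[2][2]++ -> VV[2]=[0, 0, 3, 0], msg_vec=[0, 0, 3, 0]; VV[0]=max(VV[0],msg_vec) then VV[0][0]++ -> VV[0]=[2, 0, 3, 0]
Event 7: LOCAL 0: VV[0][0]++ -> VV[0]=[3, 0, 3, 0]
Event 8: LOCAL 0: VV[0][0]++ -> VV[0]=[4, 0, 3, 0]
Event 9: SEND 2->1: VV[2][2]++ -> VV[2]=[0, 0, 4, 0], msg_vec=[0, 0, 4, 0]; VV[1]=max(VV[1],msg_vec) then VV[1][1]++ -> VV[1]=[0, 3, 4, 0]
Event 10: LOCAL 1: VV[1][1]++ -> VV[1]=[0, 4, 4, 0]
Event 5 stamp: [1, 0, 0, 0]
Event 7 stamp: [3, 0, 3, 0]
[1, 0, 0, 0] <= [3, 0, 3, 0]? True
[3, 0, 3, 0] <= [1, 0, 0, 0]? False
Relation: before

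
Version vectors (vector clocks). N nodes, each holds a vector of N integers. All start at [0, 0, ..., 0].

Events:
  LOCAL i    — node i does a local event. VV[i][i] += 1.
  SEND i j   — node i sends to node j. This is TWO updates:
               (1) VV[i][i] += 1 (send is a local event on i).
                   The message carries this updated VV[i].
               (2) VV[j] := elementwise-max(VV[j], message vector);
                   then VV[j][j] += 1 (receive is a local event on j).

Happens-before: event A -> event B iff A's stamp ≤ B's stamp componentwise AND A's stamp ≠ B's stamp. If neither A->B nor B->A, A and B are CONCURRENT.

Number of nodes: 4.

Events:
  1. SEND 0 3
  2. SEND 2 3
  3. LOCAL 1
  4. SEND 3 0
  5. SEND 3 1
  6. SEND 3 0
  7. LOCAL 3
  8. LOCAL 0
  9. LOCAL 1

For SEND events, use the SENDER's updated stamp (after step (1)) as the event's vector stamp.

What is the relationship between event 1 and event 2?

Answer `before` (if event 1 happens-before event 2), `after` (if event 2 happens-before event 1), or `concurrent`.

Initial: VV[0]=[0, 0, 0, 0]
Initial: VV[1]=[0, 0, 0, 0]
Initial: VV[2]=[0, 0, 0, 0]
Initial: VV[3]=[0, 0, 0, 0]
Event 1: SEND 0->3: VV[0][0]++ -> VV[0]=[1, 0, 0, 0], msg_vec=[1, 0, 0, 0]; VV[3]=max(VV[3],msg_vec) then VV[3][3]++ -> VV[3]=[1, 0, 0, 1]
Event 2: SEND 2->3: VV[2][2]++ -> VV[2]=[0, 0, 1, 0], msg_vec=[0, 0, 1, 0]; VV[3]=max(VV[3],msg_vec) then VV[3][3]++ -> VV[3]=[1, 0, 1, 2]
Event 3: LOCAL 1: VV[1][1]++ -> VV[1]=[0, 1, 0, 0]
Event 4: SEND 3->0: VV[3][3]++ -> VV[3]=[1, 0, 1, 3], msg_vec=[1, 0, 1, 3]; VV[0]=max(VV[0],msg_vec) then VV[0][0]++ -> VV[0]=[2, 0, 1, 3]
Event 5: SEND 3->1: VV[3][3]++ -> VV[3]=[1, 0, 1, 4], msg_vec=[1, 0, 1, 4]; VV[1]=max(VV[1],msg_vec) then VV[1][1]++ -> VV[1]=[1, 2, 1, 4]
Event 6: SEND 3->0: VV[3][3]++ -> VV[3]=[1, 0, 1, 5], msg_vec=[1, 0, 1, 5]; VV[0]=max(VV[0],msg_vec) then VV[0][0]++ -> VV[0]=[3, 0, 1, 5]
Event 7: LOCAL 3: VV[3][3]++ -> VV[3]=[1, 0, 1, 6]
Event 8: LOCAL 0: VV[0][0]++ -> VV[0]=[4, 0, 1, 5]
Event 9: LOCAL 1: VV[1][1]++ -> VV[1]=[1, 3, 1, 4]
Event 1 stamp: [1, 0, 0, 0]
Event 2 stamp: [0, 0, 1, 0]
[1, 0, 0, 0] <= [0, 0, 1, 0]? False
[0, 0, 1, 0] <= [1, 0, 0, 0]? False
Relation: concurrent

Answer: concurrent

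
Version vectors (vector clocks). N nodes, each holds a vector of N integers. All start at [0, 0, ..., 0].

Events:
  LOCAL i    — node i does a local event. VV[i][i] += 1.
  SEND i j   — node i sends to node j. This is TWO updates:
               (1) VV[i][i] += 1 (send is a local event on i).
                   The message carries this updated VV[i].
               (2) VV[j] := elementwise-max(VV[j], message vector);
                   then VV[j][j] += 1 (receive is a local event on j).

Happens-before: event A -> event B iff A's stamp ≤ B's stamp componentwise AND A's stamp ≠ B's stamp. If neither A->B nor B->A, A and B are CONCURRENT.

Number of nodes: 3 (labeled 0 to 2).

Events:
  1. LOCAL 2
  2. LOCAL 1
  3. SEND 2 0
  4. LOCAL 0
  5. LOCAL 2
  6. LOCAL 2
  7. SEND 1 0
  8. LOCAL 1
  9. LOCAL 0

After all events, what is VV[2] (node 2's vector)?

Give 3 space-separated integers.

Answer: 0 0 4

Derivation:
Initial: VV[0]=[0, 0, 0]
Initial: VV[1]=[0, 0, 0]
Initial: VV[2]=[0, 0, 0]
Event 1: LOCAL 2: VV[2][2]++ -> VV[2]=[0, 0, 1]
Event 2: LOCAL 1: VV[1][1]++ -> VV[1]=[0, 1, 0]
Event 3: SEND 2->0: VV[2][2]++ -> VV[2]=[0, 0, 2], msg_vec=[0, 0, 2]; VV[0]=max(VV[0],msg_vec) then VV[0][0]++ -> VV[0]=[1, 0, 2]
Event 4: LOCAL 0: VV[0][0]++ -> VV[0]=[2, 0, 2]
Event 5: LOCAL 2: VV[2][2]++ -> VV[2]=[0, 0, 3]
Event 6: LOCAL 2: VV[2][2]++ -> VV[2]=[0, 0, 4]
Event 7: SEND 1->0: VV[1][1]++ -> VV[1]=[0, 2, 0], msg_vec=[0, 2, 0]; VV[0]=max(VV[0],msg_vec) then VV[0][0]++ -> VV[0]=[3, 2, 2]
Event 8: LOCAL 1: VV[1][1]++ -> VV[1]=[0, 3, 0]
Event 9: LOCAL 0: VV[0][0]++ -> VV[0]=[4, 2, 2]
Final vectors: VV[0]=[4, 2, 2]; VV[1]=[0, 3, 0]; VV[2]=[0, 0, 4]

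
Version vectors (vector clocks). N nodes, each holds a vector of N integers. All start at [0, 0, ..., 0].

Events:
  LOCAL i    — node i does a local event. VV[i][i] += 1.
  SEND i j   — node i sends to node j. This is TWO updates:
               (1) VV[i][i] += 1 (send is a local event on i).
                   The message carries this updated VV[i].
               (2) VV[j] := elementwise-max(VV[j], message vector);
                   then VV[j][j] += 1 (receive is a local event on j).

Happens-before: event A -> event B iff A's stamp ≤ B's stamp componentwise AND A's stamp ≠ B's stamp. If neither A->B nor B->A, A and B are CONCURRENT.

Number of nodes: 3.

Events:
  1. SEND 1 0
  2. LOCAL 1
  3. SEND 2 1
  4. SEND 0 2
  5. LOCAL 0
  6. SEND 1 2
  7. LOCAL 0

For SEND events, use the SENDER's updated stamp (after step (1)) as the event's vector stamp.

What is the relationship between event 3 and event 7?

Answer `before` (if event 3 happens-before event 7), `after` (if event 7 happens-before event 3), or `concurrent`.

Initial: VV[0]=[0, 0, 0]
Initial: VV[1]=[0, 0, 0]
Initial: VV[2]=[0, 0, 0]
Event 1: SEND 1->0: VV[1][1]++ -> VV[1]=[0, 1, 0], msg_vec=[0, 1, 0]; VV[0]=max(VV[0],msg_vec) then VV[0][0]++ -> VV[0]=[1, 1, 0]
Event 2: LOCAL 1: VV[1][1]++ -> VV[1]=[0, 2, 0]
Event 3: SEND 2->1: VV[2][2]++ -> VV[2]=[0, 0, 1], msg_vec=[0, 0, 1]; VV[1]=max(VV[1],msg_vec) then VV[1][1]++ -> VV[1]=[0, 3, 1]
Event 4: SEND 0->2: VV[0][0]++ -> VV[0]=[2, 1, 0], msg_vec=[2, 1, 0]; VV[2]=max(VV[2],msg_vec) then VV[2][2]++ -> VV[2]=[2, 1, 2]
Event 5: LOCAL 0: VV[0][0]++ -> VV[0]=[3, 1, 0]
Event 6: SEND 1->2: VV[1][1]++ -> VV[1]=[0, 4, 1], msg_vec=[0, 4, 1]; VV[2]=max(VV[2],msg_vec) then VV[2][2]++ -> VV[2]=[2, 4, 3]
Event 7: LOCAL 0: VV[0][0]++ -> VV[0]=[4, 1, 0]
Event 3 stamp: [0, 0, 1]
Event 7 stamp: [4, 1, 0]
[0, 0, 1] <= [4, 1, 0]? False
[4, 1, 0] <= [0, 0, 1]? False
Relation: concurrent

Answer: concurrent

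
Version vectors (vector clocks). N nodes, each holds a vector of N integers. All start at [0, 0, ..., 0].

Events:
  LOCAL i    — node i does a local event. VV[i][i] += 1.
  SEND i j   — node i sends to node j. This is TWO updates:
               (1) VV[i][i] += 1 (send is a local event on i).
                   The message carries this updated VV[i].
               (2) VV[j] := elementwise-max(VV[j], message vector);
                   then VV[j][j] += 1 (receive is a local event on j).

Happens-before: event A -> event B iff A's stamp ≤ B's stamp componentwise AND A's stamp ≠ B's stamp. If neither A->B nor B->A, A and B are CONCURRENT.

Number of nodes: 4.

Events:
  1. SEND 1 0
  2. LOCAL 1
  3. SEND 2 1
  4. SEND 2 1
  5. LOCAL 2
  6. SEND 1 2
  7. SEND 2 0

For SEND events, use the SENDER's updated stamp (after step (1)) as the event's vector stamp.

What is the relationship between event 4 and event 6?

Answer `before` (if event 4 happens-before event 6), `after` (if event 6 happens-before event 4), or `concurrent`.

Answer: before

Derivation:
Initial: VV[0]=[0, 0, 0, 0]
Initial: VV[1]=[0, 0, 0, 0]
Initial: VV[2]=[0, 0, 0, 0]
Initial: VV[3]=[0, 0, 0, 0]
Event 1: SEND 1->0: VV[1][1]++ -> VV[1]=[0, 1, 0, 0], msg_vec=[0, 1, 0, 0]; VV[0]=max(VV[0],msg_vec) then VV[0][0]++ -> VV[0]=[1, 1, 0, 0]
Event 2: LOCAL 1: VV[1][1]++ -> VV[1]=[0, 2, 0, 0]
Event 3: SEND 2->1: VV[2][2]++ -> VV[2]=[0, 0, 1, 0], msg_vec=[0, 0, 1, 0]; VV[1]=max(VV[1],msg_vec) then VV[1][1]++ -> VV[1]=[0, 3, 1, 0]
Event 4: SEND 2->1: VV[2][2]++ -> VV[2]=[0, 0, 2, 0], msg_vec=[0, 0, 2, 0]; VV[1]=max(VV[1],msg_vec) then VV[1][1]++ -> VV[1]=[0, 4, 2, 0]
Event 5: LOCAL 2: VV[2][2]++ -> VV[2]=[0, 0, 3, 0]
Event 6: SEND 1->2: VV[1][1]++ -> VV[1]=[0, 5, 2, 0], msg_vec=[0, 5, 2, 0]; VV[2]=max(VV[2],msg_vec) then VV[2][2]++ -> VV[2]=[0, 5, 4, 0]
Event 7: SEND 2->0: VV[2][2]++ -> VV[2]=[0, 5, 5, 0], msg_vec=[0, 5, 5, 0]; VV[0]=max(VV[0],msg_vec) then VV[0][0]++ -> VV[0]=[2, 5, 5, 0]
Event 4 stamp: [0, 0, 2, 0]
Event 6 stamp: [0, 5, 2, 0]
[0, 0, 2, 0] <= [0, 5, 2, 0]? True
[0, 5, 2, 0] <= [0, 0, 2, 0]? False
Relation: before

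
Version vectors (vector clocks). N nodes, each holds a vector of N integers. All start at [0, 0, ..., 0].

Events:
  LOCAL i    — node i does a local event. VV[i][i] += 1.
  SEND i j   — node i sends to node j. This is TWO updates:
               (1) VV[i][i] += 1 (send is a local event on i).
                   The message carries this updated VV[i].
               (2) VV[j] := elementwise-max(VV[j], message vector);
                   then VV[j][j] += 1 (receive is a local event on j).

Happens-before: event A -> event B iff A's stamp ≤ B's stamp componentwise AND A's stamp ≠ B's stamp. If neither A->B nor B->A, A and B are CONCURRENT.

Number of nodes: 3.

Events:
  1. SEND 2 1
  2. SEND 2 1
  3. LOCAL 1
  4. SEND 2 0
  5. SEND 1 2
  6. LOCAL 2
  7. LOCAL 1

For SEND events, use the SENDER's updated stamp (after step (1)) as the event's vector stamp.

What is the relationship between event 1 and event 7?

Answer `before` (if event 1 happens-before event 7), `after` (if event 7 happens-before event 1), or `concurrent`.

Answer: before

Derivation:
Initial: VV[0]=[0, 0, 0]
Initial: VV[1]=[0, 0, 0]
Initial: VV[2]=[0, 0, 0]
Event 1: SEND 2->1: VV[2][2]++ -> VV[2]=[0, 0, 1], msg_vec=[0, 0, 1]; VV[1]=max(VV[1],msg_vec) then VV[1][1]++ -> VV[1]=[0, 1, 1]
Event 2: SEND 2->1: VV[2][2]++ -> VV[2]=[0, 0, 2], msg_vec=[0, 0, 2]; VV[1]=max(VV[1],msg_vec) then VV[1][1]++ -> VV[1]=[0, 2, 2]
Event 3: LOCAL 1: VV[1][1]++ -> VV[1]=[0, 3, 2]
Event 4: SEND 2->0: VV[2][2]++ -> VV[2]=[0, 0, 3], msg_vec=[0, 0, 3]; VV[0]=max(VV[0],msg_vec) then VV[0][0]++ -> VV[0]=[1, 0, 3]
Event 5: SEND 1->2: VV[1][1]++ -> VV[1]=[0, 4, 2], msg_vec=[0, 4, 2]; VV[2]=max(VV[2],msg_vec) then VV[2][2]++ -> VV[2]=[0, 4, 4]
Event 6: LOCAL 2: VV[2][2]++ -> VV[2]=[0, 4, 5]
Event 7: LOCAL 1: VV[1][1]++ -> VV[1]=[0, 5, 2]
Event 1 stamp: [0, 0, 1]
Event 7 stamp: [0, 5, 2]
[0, 0, 1] <= [0, 5, 2]? True
[0, 5, 2] <= [0, 0, 1]? False
Relation: before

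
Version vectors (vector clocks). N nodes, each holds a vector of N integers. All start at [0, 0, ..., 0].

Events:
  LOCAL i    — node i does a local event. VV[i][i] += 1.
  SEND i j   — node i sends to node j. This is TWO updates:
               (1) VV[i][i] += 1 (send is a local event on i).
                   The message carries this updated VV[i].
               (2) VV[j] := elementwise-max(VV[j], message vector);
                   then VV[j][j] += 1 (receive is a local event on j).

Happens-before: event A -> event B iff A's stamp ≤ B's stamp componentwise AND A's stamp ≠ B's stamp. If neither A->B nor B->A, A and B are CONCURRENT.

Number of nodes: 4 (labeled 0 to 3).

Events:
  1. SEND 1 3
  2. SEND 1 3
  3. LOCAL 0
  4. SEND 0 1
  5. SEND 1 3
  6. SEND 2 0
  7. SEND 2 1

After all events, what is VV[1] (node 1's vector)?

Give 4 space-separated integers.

Answer: 2 5 2 0

Derivation:
Initial: VV[0]=[0, 0, 0, 0]
Initial: VV[1]=[0, 0, 0, 0]
Initial: VV[2]=[0, 0, 0, 0]
Initial: VV[3]=[0, 0, 0, 0]
Event 1: SEND 1->3: VV[1][1]++ -> VV[1]=[0, 1, 0, 0], msg_vec=[0, 1, 0, 0]; VV[3]=max(VV[3],msg_vec) then VV[3][3]++ -> VV[3]=[0, 1, 0, 1]
Event 2: SEND 1->3: VV[1][1]++ -> VV[1]=[0, 2, 0, 0], msg_vec=[0, 2, 0, 0]; VV[3]=max(VV[3],msg_vec) then VV[3][3]++ -> VV[3]=[0, 2, 0, 2]
Event 3: LOCAL 0: VV[0][0]++ -> VV[0]=[1, 0, 0, 0]
Event 4: SEND 0->1: VV[0][0]++ -> VV[0]=[2, 0, 0, 0], msg_vec=[2, 0, 0, 0]; VV[1]=max(VV[1],msg_vec) then VV[1][1]++ -> VV[1]=[2, 3, 0, 0]
Event 5: SEND 1->3: VV[1][1]++ -> VV[1]=[2, 4, 0, 0], msg_vec=[2, 4, 0, 0]; VV[3]=max(VV[3],msg_vec) then VV[3][3]++ -> VV[3]=[2, 4, 0, 3]
Event 6: SEND 2->0: VV[2][2]++ -> VV[2]=[0, 0, 1, 0], msg_vec=[0, 0, 1, 0]; VV[0]=max(VV[0],msg_vec) then VV[0][0]++ -> VV[0]=[3, 0, 1, 0]
Event 7: SEND 2->1: VV[2][2]++ -> VV[2]=[0, 0, 2, 0], msg_vec=[0, 0, 2, 0]; VV[1]=max(VV[1],msg_vec) then VV[1][1]++ -> VV[1]=[2, 5, 2, 0]
Final vectors: VV[0]=[3, 0, 1, 0]; VV[1]=[2, 5, 2, 0]; VV[2]=[0, 0, 2, 0]; VV[3]=[2, 4, 0, 3]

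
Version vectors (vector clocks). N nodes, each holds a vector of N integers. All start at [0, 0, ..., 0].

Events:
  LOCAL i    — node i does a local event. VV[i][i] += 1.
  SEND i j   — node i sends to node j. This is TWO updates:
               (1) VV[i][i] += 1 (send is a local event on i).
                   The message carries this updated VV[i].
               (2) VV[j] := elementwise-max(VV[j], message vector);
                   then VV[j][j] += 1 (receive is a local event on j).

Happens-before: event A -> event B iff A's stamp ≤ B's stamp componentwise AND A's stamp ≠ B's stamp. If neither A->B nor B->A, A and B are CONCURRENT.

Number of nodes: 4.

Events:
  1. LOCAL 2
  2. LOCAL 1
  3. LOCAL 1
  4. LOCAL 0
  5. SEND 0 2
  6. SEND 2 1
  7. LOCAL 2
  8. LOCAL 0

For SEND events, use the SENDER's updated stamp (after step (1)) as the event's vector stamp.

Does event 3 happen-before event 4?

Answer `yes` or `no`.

Answer: no

Derivation:
Initial: VV[0]=[0, 0, 0, 0]
Initial: VV[1]=[0, 0, 0, 0]
Initial: VV[2]=[0, 0, 0, 0]
Initial: VV[3]=[0, 0, 0, 0]
Event 1: LOCAL 2: VV[2][2]++ -> VV[2]=[0, 0, 1, 0]
Event 2: LOCAL 1: VV[1][1]++ -> VV[1]=[0, 1, 0, 0]
Event 3: LOCAL 1: VV[1][1]++ -> VV[1]=[0, 2, 0, 0]
Event 4: LOCAL 0: VV[0][0]++ -> VV[0]=[1, 0, 0, 0]
Event 5: SEND 0->2: VV[0][0]++ -> VV[0]=[2, 0, 0, 0], msg_vec=[2, 0, 0, 0]; VV[2]=max(VV[2],msg_vec) then VV[2][2]++ -> VV[2]=[2, 0, 2, 0]
Event 6: SEND 2->1: VV[2][2]++ -> VV[2]=[2, 0, 3, 0], msg_vec=[2, 0, 3, 0]; VV[1]=max(VV[1],msg_vec) then VV[1][1]++ -> VV[1]=[2, 3, 3, 0]
Event 7: LOCAL 2: VV[2][2]++ -> VV[2]=[2, 0, 4, 0]
Event 8: LOCAL 0: VV[0][0]++ -> VV[0]=[3, 0, 0, 0]
Event 3 stamp: [0, 2, 0, 0]
Event 4 stamp: [1, 0, 0, 0]
[0, 2, 0, 0] <= [1, 0, 0, 0]? False. Equal? False. Happens-before: False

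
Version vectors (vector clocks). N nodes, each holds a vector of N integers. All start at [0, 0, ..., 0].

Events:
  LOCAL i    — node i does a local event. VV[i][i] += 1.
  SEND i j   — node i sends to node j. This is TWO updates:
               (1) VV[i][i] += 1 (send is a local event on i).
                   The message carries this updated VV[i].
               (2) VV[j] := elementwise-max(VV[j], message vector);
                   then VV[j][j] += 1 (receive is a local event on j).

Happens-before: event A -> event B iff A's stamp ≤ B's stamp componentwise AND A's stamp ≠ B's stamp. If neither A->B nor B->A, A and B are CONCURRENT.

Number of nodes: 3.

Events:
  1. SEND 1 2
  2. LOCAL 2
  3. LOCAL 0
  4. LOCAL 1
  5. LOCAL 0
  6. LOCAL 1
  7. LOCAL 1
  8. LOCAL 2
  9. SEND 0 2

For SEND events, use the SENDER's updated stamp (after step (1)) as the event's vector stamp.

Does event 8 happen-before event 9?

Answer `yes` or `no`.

Initial: VV[0]=[0, 0, 0]
Initial: VV[1]=[0, 0, 0]
Initial: VV[2]=[0, 0, 0]
Event 1: SEND 1->2: VV[1][1]++ -> VV[1]=[0, 1, 0], msg_vec=[0, 1, 0]; VV[2]=max(VV[2],msg_vec) then VV[2][2]++ -> VV[2]=[0, 1, 1]
Event 2: LOCAL 2: VV[2][2]++ -> VV[2]=[0, 1, 2]
Event 3: LOCAL 0: VV[0][0]++ -> VV[0]=[1, 0, 0]
Event 4: LOCAL 1: VV[1][1]++ -> VV[1]=[0, 2, 0]
Event 5: LOCAL 0: VV[0][0]++ -> VV[0]=[2, 0, 0]
Event 6: LOCAL 1: VV[1][1]++ -> VV[1]=[0, 3, 0]
Event 7: LOCAL 1: VV[1][1]++ -> VV[1]=[0, 4, 0]
Event 8: LOCAL 2: VV[2][2]++ -> VV[2]=[0, 1, 3]
Event 9: SEND 0->2: VV[0][0]++ -> VV[0]=[3, 0, 0], msg_vec=[3, 0, 0]; VV[2]=max(VV[2],msg_vec) then VV[2][2]++ -> VV[2]=[3, 1, 4]
Event 8 stamp: [0, 1, 3]
Event 9 stamp: [3, 0, 0]
[0, 1, 3] <= [3, 0, 0]? False. Equal? False. Happens-before: False

Answer: no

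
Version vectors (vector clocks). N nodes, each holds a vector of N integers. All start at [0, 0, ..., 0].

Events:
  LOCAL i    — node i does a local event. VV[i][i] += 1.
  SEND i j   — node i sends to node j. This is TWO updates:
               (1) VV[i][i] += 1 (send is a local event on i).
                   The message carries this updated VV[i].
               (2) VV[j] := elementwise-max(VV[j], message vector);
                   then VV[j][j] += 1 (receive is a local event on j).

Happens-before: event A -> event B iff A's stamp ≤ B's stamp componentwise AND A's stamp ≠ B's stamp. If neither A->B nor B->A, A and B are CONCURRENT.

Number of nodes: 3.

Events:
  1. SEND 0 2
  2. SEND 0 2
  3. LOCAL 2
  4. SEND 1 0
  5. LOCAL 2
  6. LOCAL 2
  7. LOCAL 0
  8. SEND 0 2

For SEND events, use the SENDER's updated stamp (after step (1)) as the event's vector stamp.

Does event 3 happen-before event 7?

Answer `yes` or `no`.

Answer: no

Derivation:
Initial: VV[0]=[0, 0, 0]
Initial: VV[1]=[0, 0, 0]
Initial: VV[2]=[0, 0, 0]
Event 1: SEND 0->2: VV[0][0]++ -> VV[0]=[1, 0, 0], msg_vec=[1, 0, 0]; VV[2]=max(VV[2],msg_vec) then VV[2][2]++ -> VV[2]=[1, 0, 1]
Event 2: SEND 0->2: VV[0][0]++ -> VV[0]=[2, 0, 0], msg_vec=[2, 0, 0]; VV[2]=max(VV[2],msg_vec) then VV[2][2]++ -> VV[2]=[2, 0, 2]
Event 3: LOCAL 2: VV[2][2]++ -> VV[2]=[2, 0, 3]
Event 4: SEND 1->0: VV[1][1]++ -> VV[1]=[0, 1, 0], msg_vec=[0, 1, 0]; VV[0]=max(VV[0],msg_vec) then VV[0][0]++ -> VV[0]=[3, 1, 0]
Event 5: LOCAL 2: VV[2][2]++ -> VV[2]=[2, 0, 4]
Event 6: LOCAL 2: VV[2][2]++ -> VV[2]=[2, 0, 5]
Event 7: LOCAL 0: VV[0][0]++ -> VV[0]=[4, 1, 0]
Event 8: SEND 0->2: VV[0][0]++ -> VV[0]=[5, 1, 0], msg_vec=[5, 1, 0]; VV[2]=max(VV[2],msg_vec) then VV[2][2]++ -> VV[2]=[5, 1, 6]
Event 3 stamp: [2, 0, 3]
Event 7 stamp: [4, 1, 0]
[2, 0, 3] <= [4, 1, 0]? False. Equal? False. Happens-before: False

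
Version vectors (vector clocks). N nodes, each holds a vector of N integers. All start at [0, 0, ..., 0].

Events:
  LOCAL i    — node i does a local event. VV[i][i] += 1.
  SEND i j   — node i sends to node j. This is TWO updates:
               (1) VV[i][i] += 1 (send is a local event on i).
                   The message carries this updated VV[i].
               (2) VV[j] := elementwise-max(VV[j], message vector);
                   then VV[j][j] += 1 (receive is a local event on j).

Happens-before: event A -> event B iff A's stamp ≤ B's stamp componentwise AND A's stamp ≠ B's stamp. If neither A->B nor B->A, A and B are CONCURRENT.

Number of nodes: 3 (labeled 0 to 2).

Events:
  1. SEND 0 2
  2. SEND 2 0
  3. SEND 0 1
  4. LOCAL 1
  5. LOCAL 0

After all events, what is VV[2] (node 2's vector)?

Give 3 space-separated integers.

Answer: 1 0 2

Derivation:
Initial: VV[0]=[0, 0, 0]
Initial: VV[1]=[0, 0, 0]
Initial: VV[2]=[0, 0, 0]
Event 1: SEND 0->2: VV[0][0]++ -> VV[0]=[1, 0, 0], msg_vec=[1, 0, 0]; VV[2]=max(VV[2],msg_vec) then VV[2][2]++ -> VV[2]=[1, 0, 1]
Event 2: SEND 2->0: VV[2][2]++ -> VV[2]=[1, 0, 2], msg_vec=[1, 0, 2]; VV[0]=max(VV[0],msg_vec) then VV[0][0]++ -> VV[0]=[2, 0, 2]
Event 3: SEND 0->1: VV[0][0]++ -> VV[0]=[3, 0, 2], msg_vec=[3, 0, 2]; VV[1]=max(VV[1],msg_vec) then VV[1][1]++ -> VV[1]=[3, 1, 2]
Event 4: LOCAL 1: VV[1][1]++ -> VV[1]=[3, 2, 2]
Event 5: LOCAL 0: VV[0][0]++ -> VV[0]=[4, 0, 2]
Final vectors: VV[0]=[4, 0, 2]; VV[1]=[3, 2, 2]; VV[2]=[1, 0, 2]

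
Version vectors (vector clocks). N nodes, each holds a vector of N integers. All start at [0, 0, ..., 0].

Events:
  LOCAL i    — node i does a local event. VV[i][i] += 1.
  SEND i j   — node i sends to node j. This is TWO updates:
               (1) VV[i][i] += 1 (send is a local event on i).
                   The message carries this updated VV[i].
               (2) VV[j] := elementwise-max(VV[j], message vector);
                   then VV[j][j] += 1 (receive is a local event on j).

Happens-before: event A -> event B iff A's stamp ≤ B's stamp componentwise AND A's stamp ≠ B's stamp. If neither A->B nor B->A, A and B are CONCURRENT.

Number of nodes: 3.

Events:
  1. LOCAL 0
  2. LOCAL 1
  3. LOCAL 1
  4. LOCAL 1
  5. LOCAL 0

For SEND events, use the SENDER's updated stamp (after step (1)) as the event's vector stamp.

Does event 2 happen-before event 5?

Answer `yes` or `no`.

Initial: VV[0]=[0, 0, 0]
Initial: VV[1]=[0, 0, 0]
Initial: VV[2]=[0, 0, 0]
Event 1: LOCAL 0: VV[0][0]++ -> VV[0]=[1, 0, 0]
Event 2: LOCAL 1: VV[1][1]++ -> VV[1]=[0, 1, 0]
Event 3: LOCAL 1: VV[1][1]++ -> VV[1]=[0, 2, 0]
Event 4: LOCAL 1: VV[1][1]++ -> VV[1]=[0, 3, 0]
Event 5: LOCAL 0: VV[0][0]++ -> VV[0]=[2, 0, 0]
Event 2 stamp: [0, 1, 0]
Event 5 stamp: [2, 0, 0]
[0, 1, 0] <= [2, 0, 0]? False. Equal? False. Happens-before: False

Answer: no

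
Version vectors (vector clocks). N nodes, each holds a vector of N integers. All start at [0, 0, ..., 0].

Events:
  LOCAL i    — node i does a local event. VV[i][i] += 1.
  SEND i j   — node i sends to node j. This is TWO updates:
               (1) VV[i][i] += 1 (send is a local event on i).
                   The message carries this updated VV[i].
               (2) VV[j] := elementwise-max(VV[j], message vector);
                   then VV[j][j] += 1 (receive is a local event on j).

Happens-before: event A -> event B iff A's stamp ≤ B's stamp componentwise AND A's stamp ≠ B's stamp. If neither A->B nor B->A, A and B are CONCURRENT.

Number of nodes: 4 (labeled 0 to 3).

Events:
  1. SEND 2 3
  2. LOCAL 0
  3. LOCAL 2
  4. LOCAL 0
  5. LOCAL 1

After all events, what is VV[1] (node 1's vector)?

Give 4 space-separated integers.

Initial: VV[0]=[0, 0, 0, 0]
Initial: VV[1]=[0, 0, 0, 0]
Initial: VV[2]=[0, 0, 0, 0]
Initial: VV[3]=[0, 0, 0, 0]
Event 1: SEND 2->3: VV[2][2]++ -> VV[2]=[0, 0, 1, 0], msg_vec=[0, 0, 1, 0]; VV[3]=max(VV[3],msg_vec) then VV[3][3]++ -> VV[3]=[0, 0, 1, 1]
Event 2: LOCAL 0: VV[0][0]++ -> VV[0]=[1, 0, 0, 0]
Event 3: LOCAL 2: VV[2][2]++ -> VV[2]=[0, 0, 2, 0]
Event 4: LOCAL 0: VV[0][0]++ -> VV[0]=[2, 0, 0, 0]
Event 5: LOCAL 1: VV[1][1]++ -> VV[1]=[0, 1, 0, 0]
Final vectors: VV[0]=[2, 0, 0, 0]; VV[1]=[0, 1, 0, 0]; VV[2]=[0, 0, 2, 0]; VV[3]=[0, 0, 1, 1]

Answer: 0 1 0 0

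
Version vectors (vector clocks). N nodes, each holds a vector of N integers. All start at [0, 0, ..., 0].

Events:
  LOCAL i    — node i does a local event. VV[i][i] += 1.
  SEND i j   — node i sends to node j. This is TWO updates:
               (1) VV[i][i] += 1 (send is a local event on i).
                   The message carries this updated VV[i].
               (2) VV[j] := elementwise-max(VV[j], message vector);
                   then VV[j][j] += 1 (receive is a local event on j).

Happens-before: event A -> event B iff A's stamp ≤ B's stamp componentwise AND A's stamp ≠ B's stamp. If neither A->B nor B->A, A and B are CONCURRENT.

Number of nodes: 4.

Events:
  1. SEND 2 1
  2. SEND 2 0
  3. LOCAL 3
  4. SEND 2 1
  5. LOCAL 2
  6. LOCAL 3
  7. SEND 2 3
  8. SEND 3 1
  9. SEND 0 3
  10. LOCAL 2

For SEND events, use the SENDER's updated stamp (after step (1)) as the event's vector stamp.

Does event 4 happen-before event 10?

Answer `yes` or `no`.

Initial: VV[0]=[0, 0, 0, 0]
Initial: VV[1]=[0, 0, 0, 0]
Initial: VV[2]=[0, 0, 0, 0]
Initial: VV[3]=[0, 0, 0, 0]
Event 1: SEND 2->1: VV[2][2]++ -> VV[2]=[0, 0, 1, 0], msg_vec=[0, 0, 1, 0]; VV[1]=max(VV[1],msg_vec) then VV[1][1]++ -> VV[1]=[0, 1, 1, 0]
Event 2: SEND 2->0: VV[2][2]++ -> VV[2]=[0, 0, 2, 0], msg_vec=[0, 0, 2, 0]; VV[0]=max(VV[0],msg_vec) then VV[0][0]++ -> VV[0]=[1, 0, 2, 0]
Event 3: LOCAL 3: VV[3][3]++ -> VV[3]=[0, 0, 0, 1]
Event 4: SEND 2->1: VV[2][2]++ -> VV[2]=[0, 0, 3, 0], msg_vec=[0, 0, 3, 0]; VV[1]=max(VV[1],msg_vec) then VV[1][1]++ -> VV[1]=[0, 2, 3, 0]
Event 5: LOCAL 2: VV[2][2]++ -> VV[2]=[0, 0, 4, 0]
Event 6: LOCAL 3: VV[3][3]++ -> VV[3]=[0, 0, 0, 2]
Event 7: SEND 2->3: VV[2][2]++ -> VV[2]=[0, 0, 5, 0], msg_vec=[0, 0, 5, 0]; VV[3]=max(VV[3],msg_vec) then VV[3][3]++ -> VV[3]=[0, 0, 5, 3]
Event 8: SEND 3->1: VV[3][3]++ -> VV[3]=[0, 0, 5, 4], msg_vec=[0, 0, 5, 4]; VV[1]=max(VV[1],msg_vec) then VV[1][1]++ -> VV[1]=[0, 3, 5, 4]
Event 9: SEND 0->3: VV[0][0]++ -> VV[0]=[2, 0, 2, 0], msg_vec=[2, 0, 2, 0]; VV[3]=max(VV[3],msg_vec) then VV[3][3]++ -> VV[3]=[2, 0, 5, 5]
Event 10: LOCAL 2: VV[2][2]++ -> VV[2]=[0, 0, 6, 0]
Event 4 stamp: [0, 0, 3, 0]
Event 10 stamp: [0, 0, 6, 0]
[0, 0, 3, 0] <= [0, 0, 6, 0]? True. Equal? False. Happens-before: True

Answer: yes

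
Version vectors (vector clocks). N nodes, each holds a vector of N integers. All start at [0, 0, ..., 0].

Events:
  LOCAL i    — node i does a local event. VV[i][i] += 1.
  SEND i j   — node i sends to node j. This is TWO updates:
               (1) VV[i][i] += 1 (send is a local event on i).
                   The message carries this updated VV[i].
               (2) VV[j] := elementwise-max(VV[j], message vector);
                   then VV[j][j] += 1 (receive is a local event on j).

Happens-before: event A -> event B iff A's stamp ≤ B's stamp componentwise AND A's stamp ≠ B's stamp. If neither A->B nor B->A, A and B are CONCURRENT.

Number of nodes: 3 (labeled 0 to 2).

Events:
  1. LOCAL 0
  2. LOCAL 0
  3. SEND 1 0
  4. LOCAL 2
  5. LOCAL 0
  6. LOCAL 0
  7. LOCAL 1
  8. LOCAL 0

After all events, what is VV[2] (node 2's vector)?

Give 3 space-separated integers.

Initial: VV[0]=[0, 0, 0]
Initial: VV[1]=[0, 0, 0]
Initial: VV[2]=[0, 0, 0]
Event 1: LOCAL 0: VV[0][0]++ -> VV[0]=[1, 0, 0]
Event 2: LOCAL 0: VV[0][0]++ -> VV[0]=[2, 0, 0]
Event 3: SEND 1->0: VV[1][1]++ -> VV[1]=[0, 1, 0], msg_vec=[0, 1, 0]; VV[0]=max(VV[0],msg_vec) then VV[0][0]++ -> VV[0]=[3, 1, 0]
Event 4: LOCAL 2: VV[2][2]++ -> VV[2]=[0, 0, 1]
Event 5: LOCAL 0: VV[0][0]++ -> VV[0]=[4, 1, 0]
Event 6: LOCAL 0: VV[0][0]++ -> VV[0]=[5, 1, 0]
Event 7: LOCAL 1: VV[1][1]++ -> VV[1]=[0, 2, 0]
Event 8: LOCAL 0: VV[0][0]++ -> VV[0]=[6, 1, 0]
Final vectors: VV[0]=[6, 1, 0]; VV[1]=[0, 2, 0]; VV[2]=[0, 0, 1]

Answer: 0 0 1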